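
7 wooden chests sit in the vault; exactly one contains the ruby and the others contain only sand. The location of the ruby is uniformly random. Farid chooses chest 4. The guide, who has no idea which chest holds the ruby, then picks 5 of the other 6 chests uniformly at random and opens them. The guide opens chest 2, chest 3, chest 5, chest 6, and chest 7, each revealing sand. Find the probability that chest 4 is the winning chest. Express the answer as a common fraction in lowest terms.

1/2

Because the guide chose which chests to open without knowing where the ruby is, the choice is independent of the prize location. Learning that none of the 5 opened chests holds the ruby simply rules out those 5 locations and leaves the remaining 2 chests still equally likely by symmetry.
So P(the ruby in chest 4) = 1/2.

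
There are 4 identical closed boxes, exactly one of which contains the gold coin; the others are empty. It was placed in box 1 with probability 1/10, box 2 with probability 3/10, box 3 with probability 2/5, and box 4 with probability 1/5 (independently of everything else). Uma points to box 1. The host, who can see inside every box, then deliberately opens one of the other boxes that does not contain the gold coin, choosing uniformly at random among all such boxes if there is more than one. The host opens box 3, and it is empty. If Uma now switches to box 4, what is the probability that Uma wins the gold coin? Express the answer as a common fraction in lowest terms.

6/17

Apply Bayes' rule, conditioning on where the gold coin actually is.
If it is in box 1 (prior 1/10): the host has 3 equally likely choices, so probability 1/3; weight (1/10)·(1/3) = 1/30.
If it is in box 2 (prior 3/10): the host has 2 equally likely choices, so probability 1/2; weight (3/10)·(1/2) = 3/20.
If it is in box 3 (prior 2/5): the host opened box 3, so this case is ruled out; weight (2/5)·0 = 0.
If it is in box 4 (prior 1/5): the host has 2 equally likely choices, so probability 1/2; weight (1/5)·(1/2) = 1/10.
The weights sum to 17/60.
So P(the gold coin in box 4 | the host opened box 3) = (1/10) / (17/60) = 6/17.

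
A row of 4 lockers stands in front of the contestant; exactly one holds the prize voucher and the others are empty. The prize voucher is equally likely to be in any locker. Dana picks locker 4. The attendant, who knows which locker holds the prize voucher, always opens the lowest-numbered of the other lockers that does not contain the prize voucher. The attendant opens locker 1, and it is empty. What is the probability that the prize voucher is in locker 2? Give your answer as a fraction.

1/3

Consider each possible location of the prize voucher in turn.
If it is in locker 1 (prior 1/4): the attendant opened locker 1, so this case is ruled out; weight (1/4)·0 = 0.
If it is in any of lockers 2, 3, and 4 (prior 1/4 each): locker 1 is the lowest-numbered option available, probability 1; weight (1/4)·1 = 1/4 each.
The weights sum to 3/4.
So P(the prize voucher in locker 2 | the attendant opened locker 1) = (1/4) / (3/4) = 1/3.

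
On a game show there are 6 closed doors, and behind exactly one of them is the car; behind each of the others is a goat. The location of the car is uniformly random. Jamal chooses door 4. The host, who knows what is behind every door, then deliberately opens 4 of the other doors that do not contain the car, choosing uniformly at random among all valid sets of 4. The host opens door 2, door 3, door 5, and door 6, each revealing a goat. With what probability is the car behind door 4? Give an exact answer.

1/6

Consider each possible location of the car in turn.
If it is behind door 1 (prior 1/6): the host has no choice, probability 1; weight (1/6)·1 = 1/6.
If it is behind any of doors 2, 3, 5, and 6 (prior 1/6 each): that door was opened and seen not to hold the prize — ruled out; weight (1/6)·0 = 0 each.
If it is behind door 4 (prior 1/6): the host has 5 equally likely choices, so probability 1/5; weight (1/6)·(1/5) = 1/30.
The weights sum to 1/5.
So P(the car behind door 4 | the host opened door 2, door 3, door 5, and door 6) = (1/30) / (1/5) = 1/6.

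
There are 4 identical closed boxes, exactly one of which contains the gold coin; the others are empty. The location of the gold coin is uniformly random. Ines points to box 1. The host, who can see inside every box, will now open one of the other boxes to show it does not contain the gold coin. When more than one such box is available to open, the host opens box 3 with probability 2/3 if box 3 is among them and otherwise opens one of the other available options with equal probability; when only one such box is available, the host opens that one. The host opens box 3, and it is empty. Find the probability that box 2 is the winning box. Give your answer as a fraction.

1/3

Apply Bayes' rule, conditioning on where the gold coin actually is.
If it is in any of boxes 1, 2, and 4 (prior 1/4 each): box 3 is available, opened with probability 2/3; weight (1/4)·(2/3) = 1/6 each.
If it is in box 3 (prior 1/4): the host opened box 3, so this case is ruled out; weight (1/4)·0 = 0.
The weights sum to 1/2.
So P(the gold coin in box 2 | the host opened box 3) = (1/6) / (1/2) = 1/3.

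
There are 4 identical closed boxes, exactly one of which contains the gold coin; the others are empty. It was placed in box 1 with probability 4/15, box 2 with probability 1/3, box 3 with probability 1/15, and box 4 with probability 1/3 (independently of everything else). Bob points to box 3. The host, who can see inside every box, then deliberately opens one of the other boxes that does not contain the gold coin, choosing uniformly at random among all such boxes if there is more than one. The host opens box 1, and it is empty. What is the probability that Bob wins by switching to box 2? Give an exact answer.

Apply Bayes' rule, conditioning on where the gold coin actually is.
If it is in box 1 (prior 4/15): the host opened box 1, so this case is ruled out; weight (4/15)·0 = 0.
If it is in either of boxes 2 and 4 (prior 1/3 each): the host has 2 equally likely choices, so probability 1/2; weight (1/3)·(1/2) = 1/6 each.
If it is in box 3 (prior 1/15): the host has 3 equally likely choices, so probability 1/3; weight (1/15)·(1/3) = 1/45.
The weights sum to 16/45.
So P(the gold coin in box 2 | the host opened box 1) = (1/6) / (16/45) = 15/32.

15/32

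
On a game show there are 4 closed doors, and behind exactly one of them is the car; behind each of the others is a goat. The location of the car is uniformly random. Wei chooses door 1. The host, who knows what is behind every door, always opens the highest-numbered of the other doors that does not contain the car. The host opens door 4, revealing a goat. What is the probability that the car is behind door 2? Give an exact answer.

Condition on the true location of the car.
If it is behind any of doors 1, 2, and 3 (prior 1/4 each): door 4 is the highest-numbered option available, probability 1; weight (1/4)·1 = 1/4 each.
If it is behind door 4 (prior 1/4): the host opened door 4, so this case is ruled out; weight (1/4)·0 = 0.
The weights sum to 3/4.
So P(the car behind door 2 | the host opened door 4) = (1/4) / (3/4) = 1/3.

1/3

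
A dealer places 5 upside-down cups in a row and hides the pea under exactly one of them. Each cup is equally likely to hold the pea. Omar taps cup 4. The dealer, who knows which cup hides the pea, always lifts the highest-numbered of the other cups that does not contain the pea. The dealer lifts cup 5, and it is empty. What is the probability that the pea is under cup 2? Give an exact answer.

1/4

Consider each possible location of the pea in turn.
If it is under any of cups 1, 2, 3, and 4 (prior 1/5 each): cup 5 is the highest-numbered option available, probability 1; weight (1/5)·1 = 1/5 each.
If it is under cup 5 (prior 1/5): the dealer opened cup 5, so this case is ruled out; weight (1/5)·0 = 0.
The weights sum to 4/5.
So P(the pea under cup 2 | the dealer opened cup 5) = (1/5) / (4/5) = 1/4.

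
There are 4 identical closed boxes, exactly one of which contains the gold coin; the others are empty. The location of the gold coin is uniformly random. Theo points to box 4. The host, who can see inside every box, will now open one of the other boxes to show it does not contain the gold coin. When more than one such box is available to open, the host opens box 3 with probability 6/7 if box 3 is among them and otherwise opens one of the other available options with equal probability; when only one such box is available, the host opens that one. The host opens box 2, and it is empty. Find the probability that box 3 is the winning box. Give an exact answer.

Apply Bayes' rule, conditioning on where the gold coin actually is.
If it is in box 1 (prior 1/4): box 3 is available but not opened, probability 1/7; weight (1/4)·(1/7) = 1/28.
If it is in box 2 (prior 1/4): the host opened box 2, so this case is ruled out; weight (1/4)·0 = 0.
If it is in box 3 (prior 1/4): box 3 holds the prize so is unavailable; the host chooses uniformly among the 2 others, probability 1/2; weight (1/4)·(1/2) = 1/8.
If it is in box 4 (prior 1/4): box 3 is available but not opened; box 2 gets probability (1 − 6/7)/2 = 1/14; weight (1/4)·(1/14) = 1/56.
The weights sum to 5/28.
So P(the gold coin in box 3 | the host opened box 2) = (1/8) / (5/28) = 7/10.

7/10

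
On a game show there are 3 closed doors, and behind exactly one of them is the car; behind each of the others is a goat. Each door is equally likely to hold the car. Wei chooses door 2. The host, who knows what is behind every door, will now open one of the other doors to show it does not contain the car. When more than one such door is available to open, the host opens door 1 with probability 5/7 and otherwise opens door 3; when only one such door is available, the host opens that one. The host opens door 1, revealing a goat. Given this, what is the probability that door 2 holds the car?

Condition on the true location of the car.
If it is behind door 1 (prior 1/3): the host opened door 1, so this case is ruled out; weight (1/3)·0 = 0.
If it is behind door 2 (prior 1/3): door 1 is available, opened with probability 5/7; weight (1/3)·(5/7) = 5/21.
If it is behind door 3 (prior 1/3): only door 1 is available, probability 1; weight (1/3)·1 = 1/3.
The weights sum to 4/7.
So P(the car behind door 2 | the host opened door 1) = (5/21) / (4/7) = 5/12.

5/12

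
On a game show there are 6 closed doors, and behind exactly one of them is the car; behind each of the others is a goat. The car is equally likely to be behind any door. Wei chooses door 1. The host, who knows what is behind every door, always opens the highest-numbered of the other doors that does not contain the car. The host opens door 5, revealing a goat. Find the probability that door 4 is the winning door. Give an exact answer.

Apply Bayes' rule, conditioning on where the car actually is.
If it is behind any of doors 1, 2, 3, and 4 (prior 1/6 each): the host would have opened door 6 instead, probability 0; weight (1/6)·0 = 0 each.
If it is behind door 5 (prior 1/6): the host opened door 5, so this case is ruled out; weight (1/6)·0 = 0.
If it is behind door 6 (prior 1/6): door 5 is the highest-numbered option available, probability 1; weight (1/6)·1 = 1/6.
The weights sum to 1/6.
So P(the car behind door 4 | the host opened door 5) = 0 / (1/6) = 0.

0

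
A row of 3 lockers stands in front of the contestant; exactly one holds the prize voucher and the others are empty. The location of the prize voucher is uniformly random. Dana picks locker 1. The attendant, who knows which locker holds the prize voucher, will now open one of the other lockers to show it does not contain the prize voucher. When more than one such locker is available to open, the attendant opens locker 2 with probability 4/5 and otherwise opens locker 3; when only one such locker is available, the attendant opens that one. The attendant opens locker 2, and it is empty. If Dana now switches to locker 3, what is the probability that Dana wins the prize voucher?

5/9

Apply Bayes' rule, conditioning on where the prize voucher actually is.
If it is in locker 1 (prior 1/3): locker 2 is available, opened with probability 4/5; weight (1/3)·(4/5) = 4/15.
If it is in locker 2 (prior 1/3): the attendant opened locker 2, so this case is ruled out; weight (1/3)·0 = 0.
If it is in locker 3 (prior 1/3): only locker 2 is available, probability 1; weight (1/3)·1 = 1/3.
The weights sum to 3/5.
So P(the prize voucher in locker 3 | the attendant opened locker 2) = (1/3) / (3/5) = 5/9.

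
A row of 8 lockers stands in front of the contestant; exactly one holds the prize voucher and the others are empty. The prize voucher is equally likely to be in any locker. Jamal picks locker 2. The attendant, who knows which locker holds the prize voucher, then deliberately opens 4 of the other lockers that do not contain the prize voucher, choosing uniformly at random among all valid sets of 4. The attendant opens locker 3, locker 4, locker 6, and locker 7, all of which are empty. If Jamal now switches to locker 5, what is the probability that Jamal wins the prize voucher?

7/24

Consider each possible location of the prize voucher in turn.
If it is in any of lockers 1, 5, and 8 (prior 1/8 each): the attendant has 15 equally likely choices, so probability 1/15; weight (1/8)·(1/15) = 1/120 each.
If it is in locker 2 (prior 1/8): the attendant has 35 equally likely choices, so probability 1/35; weight (1/8)·(1/35) = 1/280.
If it is in any of lockers 3, 4, 6, and 7 (prior 1/8 each): that locker was opened and seen not to hold the prize — ruled out; weight (1/8)·0 = 0 each.
The weights sum to 1/35.
So P(the prize voucher in locker 5 | the attendant opened locker 3, locker 4, locker 6, and locker 7) = (1/120) / (1/35) = 7/24.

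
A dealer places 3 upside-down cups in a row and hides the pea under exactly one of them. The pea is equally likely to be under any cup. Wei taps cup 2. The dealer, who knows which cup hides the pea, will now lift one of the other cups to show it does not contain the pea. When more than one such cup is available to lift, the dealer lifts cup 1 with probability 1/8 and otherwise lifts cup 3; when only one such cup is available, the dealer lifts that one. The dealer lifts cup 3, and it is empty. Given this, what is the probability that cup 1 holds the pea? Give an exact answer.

8/15

Consider each possible location of the pea in turn.
If it is under cup 1 (prior 1/3): only cup 3 is available, probability 1; weight (1/3)·1 = 1/3.
If it is under cup 2 (prior 1/3): cup 1 is available but not opened, probability 7/8; weight (1/3)·(7/8) = 7/24.
If it is under cup 3 (prior 1/3): the dealer opened cup 3, so this case is ruled out; weight (1/3)·0 = 0.
The weights sum to 5/8.
So P(the pea under cup 1 | the dealer opened cup 3) = (1/3) / (5/8) = 8/15.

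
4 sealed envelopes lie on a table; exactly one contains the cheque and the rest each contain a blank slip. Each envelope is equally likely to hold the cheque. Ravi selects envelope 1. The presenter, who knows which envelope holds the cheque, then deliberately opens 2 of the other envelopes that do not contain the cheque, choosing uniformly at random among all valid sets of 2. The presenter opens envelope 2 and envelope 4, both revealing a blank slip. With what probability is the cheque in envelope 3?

Apply Bayes' rule, conditioning on where the cheque actually is.
If it is in envelope 1 (prior 1/4): the presenter has 3 equally likely choices, so probability 1/3; weight (1/4)·(1/3) = 1/12.
If it is in either of envelopes 2 and 4 (prior 1/4 each): that envelope was opened and seen not to hold the prize — ruled out; weight (1/4)·0 = 0 each.
If it is in envelope 3 (prior 1/4): the presenter has no choice, probability 1; weight (1/4)·1 = 1/4.
The weights sum to 1/3.
So P(the cheque in envelope 3 | the presenter opened envelope 2 and envelope 4) = (1/4) / (1/3) = 3/4.

3/4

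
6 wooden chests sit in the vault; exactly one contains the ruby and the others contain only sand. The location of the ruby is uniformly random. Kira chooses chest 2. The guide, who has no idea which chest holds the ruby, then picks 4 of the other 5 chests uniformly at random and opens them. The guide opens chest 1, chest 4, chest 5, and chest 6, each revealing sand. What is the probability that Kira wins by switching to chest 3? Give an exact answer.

Because the guide chose which chests to open without knowing where the ruby is, the choice is independent of the prize location. Learning that none of the 4 opened chests holds the ruby simply rules out those 4 locations and leaves the remaining 2 chests still equally likely by symmetry.
So P(the ruby in chest 3) = 1/2.

1/2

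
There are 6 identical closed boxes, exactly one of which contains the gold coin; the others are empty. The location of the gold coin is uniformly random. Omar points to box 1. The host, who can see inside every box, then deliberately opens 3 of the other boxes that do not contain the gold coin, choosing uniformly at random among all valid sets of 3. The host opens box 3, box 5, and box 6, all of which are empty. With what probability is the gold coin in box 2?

Apply Bayes' rule, conditioning on where the gold coin actually is.
If it is in box 1 (prior 1/6): the host has 10 equally likely choices, so probability 1/10; weight (1/6)·(1/10) = 1/60.
If it is in either of boxes 2 and 4 (prior 1/6 each): the host has 4 equally likely choices, so probability 1/4; weight (1/6)·(1/4) = 1/24 each.
If it is in any of boxes 3, 5, and 6 (prior 1/6 each): that box was opened and seen not to hold the prize — ruled out; weight (1/6)·0 = 0 each.
The weights sum to 1/10.
So P(the gold coin in box 2 | the host opened box 3, box 5, and box 6) = (1/24) / (1/10) = 5/12.

5/12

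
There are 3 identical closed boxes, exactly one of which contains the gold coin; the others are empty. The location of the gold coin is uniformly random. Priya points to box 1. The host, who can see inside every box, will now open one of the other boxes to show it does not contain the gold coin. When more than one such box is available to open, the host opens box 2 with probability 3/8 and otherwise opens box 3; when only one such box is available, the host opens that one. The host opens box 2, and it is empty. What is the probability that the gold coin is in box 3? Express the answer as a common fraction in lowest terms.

Consider each possible location of the gold coin in turn.
If it is in box 1 (prior 1/3): box 2 is available, opened with probability 3/8; weight (1/3)·(3/8) = 1/8.
If it is in box 2 (prior 1/3): the host opened box 2, so this case is ruled out; weight (1/3)·0 = 0.
If it is in box 3 (prior 1/3): only box 2 is available, probability 1; weight (1/3)·1 = 1/3.
The weights sum to 11/24.
So P(the gold coin in box 3 | the host opened box 2) = (1/3) / (11/24) = 8/11.

8/11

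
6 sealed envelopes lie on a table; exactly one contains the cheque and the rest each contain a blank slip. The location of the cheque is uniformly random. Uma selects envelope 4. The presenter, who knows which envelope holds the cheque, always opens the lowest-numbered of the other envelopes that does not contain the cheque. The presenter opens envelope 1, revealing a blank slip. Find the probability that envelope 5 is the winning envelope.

Consider each possible location of the cheque in turn.
If it is in envelope 1 (prior 1/6): the presenter opened envelope 1, so this case is ruled out; weight (1/6)·0 = 0.
If it is in any of envelopes 2, 3, 4, 5, and 6 (prior 1/6 each): envelope 1 is the lowest-numbered option available, probability 1; weight (1/6)·1 = 1/6 each.
The weights sum to 5/6.
So P(the cheque in envelope 5 | the presenter opened envelope 1) = (1/6) / (5/6) = 1/5.

1/5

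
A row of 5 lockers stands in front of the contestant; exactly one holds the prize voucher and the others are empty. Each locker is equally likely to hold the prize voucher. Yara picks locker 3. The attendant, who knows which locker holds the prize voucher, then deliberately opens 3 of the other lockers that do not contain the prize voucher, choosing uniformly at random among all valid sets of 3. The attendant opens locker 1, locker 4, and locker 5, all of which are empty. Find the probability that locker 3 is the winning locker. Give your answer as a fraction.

1/5

Apply Bayes' rule, conditioning on where the prize voucher actually is.
If it is in any of lockers 1, 4, and 5 (prior 1/5 each): that locker was opened and seen not to hold the prize — ruled out; weight (1/5)·0 = 0 each.
If it is in locker 2 (prior 1/5): the attendant has no choice, probability 1; weight (1/5)·1 = 1/5.
If it is in locker 3 (prior 1/5): the attendant has 4 equally likely choices, so probability 1/4; weight (1/5)·(1/4) = 1/20.
The weights sum to 1/4.
So P(the prize voucher in locker 3 | the attendant opened locker 1, locker 4, and locker 5) = (1/20) / (1/4) = 1/5.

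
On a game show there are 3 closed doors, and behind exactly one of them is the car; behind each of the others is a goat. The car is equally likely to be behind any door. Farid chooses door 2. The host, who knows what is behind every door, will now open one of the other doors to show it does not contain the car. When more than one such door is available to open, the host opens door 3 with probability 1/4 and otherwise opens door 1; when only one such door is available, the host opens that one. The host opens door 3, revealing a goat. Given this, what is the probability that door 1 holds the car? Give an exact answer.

4/5

Condition on the true location of the car.
If it is behind door 1 (prior 1/3): only door 3 is available, probability 1; weight (1/3)·1 = 1/3.
If it is behind door 2 (prior 1/3): door 3 is available, opened with probability 1/4; weight (1/3)·(1/4) = 1/12.
If it is behind door 3 (prior 1/3): the host opened door 3, so this case is ruled out; weight (1/3)·0 = 0.
The weights sum to 5/12.
So P(the car behind door 1 | the host opened door 3) = (1/3) / (5/12) = 4/5.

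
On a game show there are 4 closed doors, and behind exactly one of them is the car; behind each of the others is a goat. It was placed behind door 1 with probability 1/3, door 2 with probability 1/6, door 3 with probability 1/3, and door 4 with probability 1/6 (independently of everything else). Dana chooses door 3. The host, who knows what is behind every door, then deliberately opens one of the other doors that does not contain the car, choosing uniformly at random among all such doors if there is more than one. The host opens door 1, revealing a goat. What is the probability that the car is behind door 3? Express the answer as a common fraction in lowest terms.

Condition on the true location of the car.
If it is behind door 1 (prior 1/3): the host opened door 1, so this case is ruled out; weight (1/3)·0 = 0.
If it is behind either of doors 2 and 4 (prior 1/6 each): the host has 2 equally likely choices, so probability 1/2; weight (1/6)·(1/2) = 1/12 each.
If it is behind door 3 (prior 1/3): the host has 3 equally likely choices, so probability 1/3; weight (1/3)·(1/3) = 1/9.
The weights sum to 5/18.
So P(the car behind door 3 | the host opened door 1) = (1/9) / (5/18) = 2/5.

2/5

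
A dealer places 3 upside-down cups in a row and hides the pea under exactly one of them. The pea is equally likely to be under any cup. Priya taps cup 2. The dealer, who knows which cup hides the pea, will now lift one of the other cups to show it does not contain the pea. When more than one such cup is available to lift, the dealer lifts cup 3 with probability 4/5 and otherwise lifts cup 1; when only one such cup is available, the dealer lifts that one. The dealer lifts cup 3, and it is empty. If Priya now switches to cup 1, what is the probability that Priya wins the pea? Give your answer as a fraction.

5/9

Condition on the true location of the pea.
If it is under cup 1 (prior 1/3): only cup 3 is available, probability 1; weight (1/3)·1 = 1/3.
If it is under cup 2 (prior 1/3): cup 3 is available, opened with probability 4/5; weight (1/3)·(4/5) = 4/15.
If it is under cup 3 (prior 1/3): the dealer opened cup 3, so this case is ruled out; weight (1/3)·0 = 0.
The weights sum to 3/5.
So P(the pea under cup 1 | the dealer opened cup 3) = (1/3) / (3/5) = 5/9.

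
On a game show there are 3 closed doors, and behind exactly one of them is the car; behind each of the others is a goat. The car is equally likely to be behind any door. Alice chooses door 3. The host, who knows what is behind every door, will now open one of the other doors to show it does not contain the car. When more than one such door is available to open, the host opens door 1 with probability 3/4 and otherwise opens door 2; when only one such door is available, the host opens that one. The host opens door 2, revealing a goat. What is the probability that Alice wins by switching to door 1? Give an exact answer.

4/5

Apply Bayes' rule, conditioning on where the car actually is.
If it is behind door 1 (prior 1/3): only door 2 is available, probability 1; weight (1/3)·1 = 1/3.
If it is behind door 2 (prior 1/3): the host opened door 2, so this case is ruled out; weight (1/3)·0 = 0.
If it is behind door 3 (prior 1/3): door 1 is available but not opened, probability 1/4; weight (1/3)·(1/4) = 1/12.
The weights sum to 5/12.
So P(the car behind door 1 | the host opened door 2) = (1/3) / (5/12) = 4/5.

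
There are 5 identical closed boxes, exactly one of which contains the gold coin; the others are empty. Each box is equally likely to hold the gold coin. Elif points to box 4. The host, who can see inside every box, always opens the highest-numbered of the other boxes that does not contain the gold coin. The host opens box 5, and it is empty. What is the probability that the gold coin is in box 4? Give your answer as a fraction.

1/4

Apply Bayes' rule, conditioning on where the gold coin actually is.
If it is in any of boxes 1, 2, 3, and 4 (prior 1/5 each): box 5 is the highest-numbered option available, probability 1; weight (1/5)·1 = 1/5 each.
If it is in box 5 (prior 1/5): the host opened box 5, so this case is ruled out; weight (1/5)·0 = 0.
The weights sum to 4/5.
So P(the gold coin in box 4 | the host opened box 5) = (1/5) / (4/5) = 1/4.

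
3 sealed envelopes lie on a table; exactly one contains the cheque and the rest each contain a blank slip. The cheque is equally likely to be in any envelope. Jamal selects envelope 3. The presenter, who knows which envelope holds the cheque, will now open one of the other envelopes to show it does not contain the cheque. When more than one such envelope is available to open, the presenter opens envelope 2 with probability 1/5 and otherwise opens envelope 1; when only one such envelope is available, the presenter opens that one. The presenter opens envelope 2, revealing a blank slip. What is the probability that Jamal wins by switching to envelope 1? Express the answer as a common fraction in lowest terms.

Condition on the true location of the cheque.
If it is in envelope 1 (prior 1/3): only envelope 2 is available, probability 1; weight (1/3)·1 = 1/3.
If it is in envelope 2 (prior 1/3): the presenter opened envelope 2, so this case is ruled out; weight (1/3)·0 = 0.
If it is in envelope 3 (prior 1/3): envelope 2 is available, opened with probability 1/5; weight (1/3)·(1/5) = 1/15.
The weights sum to 2/5.
So P(the cheque in envelope 1 | the presenter opened envelope 2) = (1/3) / (2/5) = 5/6.

5/6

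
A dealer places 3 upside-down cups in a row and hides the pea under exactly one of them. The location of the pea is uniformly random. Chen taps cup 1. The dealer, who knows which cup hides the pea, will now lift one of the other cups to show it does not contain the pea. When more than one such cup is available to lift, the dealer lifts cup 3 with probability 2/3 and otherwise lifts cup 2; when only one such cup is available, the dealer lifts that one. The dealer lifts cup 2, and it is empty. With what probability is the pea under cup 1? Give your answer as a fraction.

1/4

Apply Bayes' rule, conditioning on where the pea actually is.
If it is under cup 1 (prior 1/3): cup 3 is available but not opened, probability 1/3; weight (1/3)·(1/3) = 1/9.
If it is under cup 2 (prior 1/3): the dealer opened cup 2, so this case is ruled out; weight (1/3)·0 = 0.
If it is under cup 3 (prior 1/3): only cup 2 is available, probability 1; weight (1/3)·1 = 1/3.
The weights sum to 4/9.
So P(the pea under cup 1 | the dealer opened cup 2) = (1/9) / (4/9) = 1/4.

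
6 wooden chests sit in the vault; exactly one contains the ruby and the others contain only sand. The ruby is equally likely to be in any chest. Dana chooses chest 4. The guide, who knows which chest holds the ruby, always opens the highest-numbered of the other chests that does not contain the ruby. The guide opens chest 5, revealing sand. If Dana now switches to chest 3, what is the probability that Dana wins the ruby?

0

Condition on the true location of the ruby.
If it is in any of chests 1, 2, 3, and 4 (prior 1/6 each): the guide would have opened chest 6 instead, probability 0; weight (1/6)·0 = 0 each.
If it is in chest 5 (prior 1/6): the guide opened chest 5, so this case is ruled out; weight (1/6)·0 = 0.
If it is in chest 6 (prior 1/6): chest 5 is the highest-numbered option available, probability 1; weight (1/6)·1 = 1/6.
The weights sum to 1/6.
So P(the ruby in chest 3 | the guide opened chest 5) = 0 / (1/6) = 0.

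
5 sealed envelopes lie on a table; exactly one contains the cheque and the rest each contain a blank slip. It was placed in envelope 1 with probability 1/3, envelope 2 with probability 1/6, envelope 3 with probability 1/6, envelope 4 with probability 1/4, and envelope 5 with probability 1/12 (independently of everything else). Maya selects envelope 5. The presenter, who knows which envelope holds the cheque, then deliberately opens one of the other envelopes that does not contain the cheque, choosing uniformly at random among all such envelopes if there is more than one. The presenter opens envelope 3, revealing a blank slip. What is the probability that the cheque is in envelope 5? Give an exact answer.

Apply Bayes' rule, conditioning on where the cheque actually is.
If it is in envelope 1 (prior 1/3): the presenter has 3 equally likely choices, so probability 1/3; weight (1/3)·(1/3) = 1/9.
If it is in envelope 2 (prior 1/6): the presenter has 3 equally likely choices, so probability 1/3; weight (1/6)·(1/3) = 1/18.
If it is in envelope 3 (prior 1/6): the presenter opened envelope 3, so this case is ruled out; weight (1/6)·0 = 0.
If it is in envelope 4 (prior 1/4): the presenter has 3 equally likely choices, so probability 1/3; weight (1/4)·(1/3) = 1/12.
If it is in envelope 5 (prior 1/12): the presenter has 4 equally likely choices, so probability 1/4; weight (1/12)·(1/4) = 1/48.
The weights sum to 13/48.
So P(the cheque in envelope 5 | the presenter opened envelope 3) = (1/48) / (13/48) = 1/13.

1/13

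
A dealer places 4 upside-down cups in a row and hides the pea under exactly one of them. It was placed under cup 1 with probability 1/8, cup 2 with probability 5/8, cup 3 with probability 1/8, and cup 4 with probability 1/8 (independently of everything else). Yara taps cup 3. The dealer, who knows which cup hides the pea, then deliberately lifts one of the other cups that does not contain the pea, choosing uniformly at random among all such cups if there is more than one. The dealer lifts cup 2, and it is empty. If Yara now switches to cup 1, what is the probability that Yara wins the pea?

3/8

Condition on the true location of the pea.
If it is under either of cups 1 and 4 (prior 1/8 each): the dealer has 2 equally likely choices, so probability 1/2; weight (1/8)·(1/2) = 1/16 each.
If it is under cup 2 (prior 5/8): the dealer opened cup 2, so this case is ruled out; weight (5/8)·0 = 0.
If it is under cup 3 (prior 1/8): the dealer has 3 equally likely choices, so probability 1/3; weight (1/8)·(1/3) = 1/24.
The weights sum to 1/6.
So P(the pea under cup 1 | the dealer opened cup 2) = (1/16) / (1/6) = 3/8.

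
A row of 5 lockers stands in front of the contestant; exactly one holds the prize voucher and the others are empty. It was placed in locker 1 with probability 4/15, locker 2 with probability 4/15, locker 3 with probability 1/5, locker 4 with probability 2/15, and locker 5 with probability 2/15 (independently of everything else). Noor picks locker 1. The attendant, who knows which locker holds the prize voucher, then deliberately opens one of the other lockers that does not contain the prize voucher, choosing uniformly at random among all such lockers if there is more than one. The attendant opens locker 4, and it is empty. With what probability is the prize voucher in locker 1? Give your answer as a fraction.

Consider each possible location of the prize voucher in turn.
If it is in locker 1 (prior 4/15): the attendant has 4 equally likely choices, so probability 1/4; weight (4/15)·(1/4) = 1/15.
If it is in locker 2 (prior 4/15): the attendant has 3 equally likely choices, so probability 1/3; weight (4/15)·(1/3) = 4/45.
If it is in locker 3 (prior 1/5): the attendant has 3 equally likely choices, so probability 1/3; weight (1/5)·(1/3) = 1/15.
If it is in locker 4 (prior 2/15): the attendant opened locker 4, so this case is ruled out; weight (2/15)·0 = 0.
If it is in locker 5 (prior 2/15): the attendant has 3 equally likely choices, so probability 1/3; weight (2/15)·(1/3) = 2/45.
The weights sum to 4/15.
So P(the prize voucher in locker 1 | the attendant opened locker 4) = (1/15) / (4/15) = 1/4.

1/4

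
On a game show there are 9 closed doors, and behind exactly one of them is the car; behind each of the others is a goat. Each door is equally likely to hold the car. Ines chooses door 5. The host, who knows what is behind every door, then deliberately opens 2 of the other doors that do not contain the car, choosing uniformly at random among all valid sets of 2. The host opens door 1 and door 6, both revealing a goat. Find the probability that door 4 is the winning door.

4/27

Apply Bayes' rule, conditioning on where the car actually is.
If it is behind either of doors 1 and 6 (prior 1/9 each): that door was opened and seen not to hold the prize — ruled out; weight (1/9)·0 = 0 each.
If it is behind any of doors 2, 3, 4, 7, 8, and 9 (prior 1/9 each): the host has 21 equally likely choices, so probability 1/21; weight (1/9)·(1/21) = 1/189 each.
If it is behind door 5 (prior 1/9): the host has 28 equally likely choices, so probability 1/28; weight (1/9)·(1/28) = 1/252.
The weights sum to 1/28.
So P(the car behind door 4 | the host opened door 1 and door 6) = (1/189) / (1/28) = 4/27.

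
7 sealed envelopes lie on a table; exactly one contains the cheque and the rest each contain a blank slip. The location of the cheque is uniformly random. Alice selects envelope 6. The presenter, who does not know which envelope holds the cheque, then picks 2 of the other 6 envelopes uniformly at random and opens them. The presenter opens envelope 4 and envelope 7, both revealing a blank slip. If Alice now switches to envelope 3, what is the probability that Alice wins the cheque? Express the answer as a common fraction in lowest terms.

Because the presenter chose which envelopes to open without knowing where the cheque is, the choice is independent of the prize location. Learning that none of the 2 opened envelopes holds the cheque simply rules out those 2 locations and leaves the remaining 5 envelopes still equally likely by symmetry.
So P(the cheque in envelope 3) = 1/5.

1/5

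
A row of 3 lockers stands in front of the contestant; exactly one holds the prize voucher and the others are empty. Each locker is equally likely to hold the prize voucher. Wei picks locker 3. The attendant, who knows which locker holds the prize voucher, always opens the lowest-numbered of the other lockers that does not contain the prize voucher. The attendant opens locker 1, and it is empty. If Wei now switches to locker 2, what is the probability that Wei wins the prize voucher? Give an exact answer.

1/2

Consider each possible location of the prize voucher in turn.
If it is in locker 1 (prior 1/3): the attendant opened locker 1, so this case is ruled out; weight (1/3)·0 = 0.
If it is in either of lockers 2 and 3 (prior 1/3 each): locker 1 is the lowest-numbered option available, probability 1; weight (1/3)·1 = 1/3 each.
The weights sum to 2/3.
So P(the prize voucher in locker 2 | the attendant opened locker 1) = (1/3) / (2/3) = 1/2.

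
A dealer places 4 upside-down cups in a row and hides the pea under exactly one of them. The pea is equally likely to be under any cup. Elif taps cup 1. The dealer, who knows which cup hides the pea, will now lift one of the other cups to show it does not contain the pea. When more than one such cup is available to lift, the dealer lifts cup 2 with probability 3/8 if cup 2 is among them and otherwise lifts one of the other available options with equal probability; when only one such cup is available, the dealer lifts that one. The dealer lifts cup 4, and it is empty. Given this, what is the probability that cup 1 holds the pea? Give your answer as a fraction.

5/23

Condition on the true location of the pea.
If it is under cup 1 (prior 1/4): cup 2 is available but not opened; cup 4 gets probability (1 − 3/8)/2 = 5/16; weight (1/4)·(5/16) = 5/64.
If it is under cup 2 (prior 1/4): cup 2 holds the prize so is unavailable; the dealer chooses uniformly among the 2 others, probability 1/2; weight (1/4)·(1/2) = 1/8.
If it is under cup 3 (prior 1/4): cup 2 is available but not opened, probability 5/8; weight (1/4)·(5/8) = 5/32.
If it is under cup 4 (prior 1/4): the dealer opened cup 4, so this case is ruled out; weight (1/4)·0 = 0.
The weights sum to 23/64.
So P(the pea under cup 1 | the dealer opened cup 4) = (5/64) / (23/64) = 5/23.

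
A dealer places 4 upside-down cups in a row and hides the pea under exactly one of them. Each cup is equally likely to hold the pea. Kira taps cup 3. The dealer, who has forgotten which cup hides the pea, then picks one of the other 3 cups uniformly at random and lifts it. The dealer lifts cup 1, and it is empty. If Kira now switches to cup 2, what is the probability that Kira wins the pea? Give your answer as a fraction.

Because the dealer chose which cup to lift without knowing where the pea is, the choice is independent of the prize location. Learning that cup 1 does not hold the pea simply rules out that one location and leaves the remaining 3 cups still equally likely by symmetry.
So P(the pea under cup 2) = 1/3.

1/3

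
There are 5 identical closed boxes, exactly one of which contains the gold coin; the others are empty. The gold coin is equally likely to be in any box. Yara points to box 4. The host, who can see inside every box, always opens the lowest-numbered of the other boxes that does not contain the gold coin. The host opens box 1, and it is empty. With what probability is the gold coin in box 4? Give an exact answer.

1/4

Apply Bayes' rule, conditioning on where the gold coin actually is.
If it is in box 1 (prior 1/5): the host opened box 1, so this case is ruled out; weight (1/5)·0 = 0.
If it is in any of boxes 2, 3, 4, and 5 (prior 1/5 each): box 1 is the lowest-numbered option available, probability 1; weight (1/5)·1 = 1/5 each.
The weights sum to 4/5.
So P(the gold coin in box 4 | the host opened box 1) = (1/5) / (4/5) = 1/4.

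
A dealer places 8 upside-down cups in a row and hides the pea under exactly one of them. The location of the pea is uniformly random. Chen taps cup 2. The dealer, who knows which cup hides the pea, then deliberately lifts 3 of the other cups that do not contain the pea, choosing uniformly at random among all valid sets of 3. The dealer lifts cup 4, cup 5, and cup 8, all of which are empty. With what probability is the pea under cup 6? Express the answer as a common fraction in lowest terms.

Condition on the true location of the pea.
If it is under any of cups 1, 3, 6, and 7 (prior 1/8 each): the dealer has 20 equally likely choices, so probability 1/20; weight (1/8)·(1/20) = 1/160 each.
If it is under cup 2 (prior 1/8): the dealer has 35 equally likely choices, so probability 1/35; weight (1/8)·(1/35) = 1/280.
If it is under any of cups 4, 5, and 8 (prior 1/8 each): that cup was opened and seen not to hold the prize — ruled out; weight (1/8)·0 = 0 each.
The weights sum to 1/35.
So P(the pea under cup 6 | the dealer opened cup 4, cup 5, and cup 8) = (1/160) / (1/35) = 7/32.

7/32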